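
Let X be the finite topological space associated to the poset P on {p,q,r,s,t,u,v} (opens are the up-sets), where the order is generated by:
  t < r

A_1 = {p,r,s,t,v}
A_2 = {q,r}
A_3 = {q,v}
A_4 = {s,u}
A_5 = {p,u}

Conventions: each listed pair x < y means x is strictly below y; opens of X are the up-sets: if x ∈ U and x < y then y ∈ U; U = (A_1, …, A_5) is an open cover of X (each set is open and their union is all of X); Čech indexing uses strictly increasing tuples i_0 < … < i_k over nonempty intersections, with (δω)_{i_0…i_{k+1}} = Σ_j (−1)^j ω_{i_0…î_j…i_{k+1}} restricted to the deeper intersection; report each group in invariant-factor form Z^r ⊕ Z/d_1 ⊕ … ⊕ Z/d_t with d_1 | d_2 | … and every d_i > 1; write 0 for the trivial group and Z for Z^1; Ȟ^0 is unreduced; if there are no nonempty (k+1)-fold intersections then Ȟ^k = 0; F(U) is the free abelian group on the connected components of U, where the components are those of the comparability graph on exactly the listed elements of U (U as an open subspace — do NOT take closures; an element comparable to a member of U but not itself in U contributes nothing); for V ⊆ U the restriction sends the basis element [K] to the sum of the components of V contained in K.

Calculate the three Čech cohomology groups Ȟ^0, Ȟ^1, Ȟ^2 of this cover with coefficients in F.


Ȟ^0(U;F) ≅ Z^6, Ȟ^1(U;F) ≅ 0, Ȟ^2(U;F) ≅ 0

intersection data:
  A12={r} A13={v} A14={s} A15={p} A23={q} A45={u}
components per intersection:
  A1: {p} {r,t} {s} {v}
  A2: {q} {r}
  A3: {q} {v}
  A4: {s} {u}
  A5: {p} {u}
  A12: {r}
  A13: {v}
  A14: {s}
  A15: {p}
  A23: {q}
  A45: {u}
C dims 12,6; δ0: rk 6, SNF 1^6
Ȟ^0 = (12 − 6) − 0 = 6, so Ȟ^0 ≅ Z^6
Ȟ^1 = (6 − 0) − 6 = 0, so Ȟ^1 ≅ 0
Ȟ^2 = (0 − 0) − 0 = 0, so Ȟ^2 ≅ 0


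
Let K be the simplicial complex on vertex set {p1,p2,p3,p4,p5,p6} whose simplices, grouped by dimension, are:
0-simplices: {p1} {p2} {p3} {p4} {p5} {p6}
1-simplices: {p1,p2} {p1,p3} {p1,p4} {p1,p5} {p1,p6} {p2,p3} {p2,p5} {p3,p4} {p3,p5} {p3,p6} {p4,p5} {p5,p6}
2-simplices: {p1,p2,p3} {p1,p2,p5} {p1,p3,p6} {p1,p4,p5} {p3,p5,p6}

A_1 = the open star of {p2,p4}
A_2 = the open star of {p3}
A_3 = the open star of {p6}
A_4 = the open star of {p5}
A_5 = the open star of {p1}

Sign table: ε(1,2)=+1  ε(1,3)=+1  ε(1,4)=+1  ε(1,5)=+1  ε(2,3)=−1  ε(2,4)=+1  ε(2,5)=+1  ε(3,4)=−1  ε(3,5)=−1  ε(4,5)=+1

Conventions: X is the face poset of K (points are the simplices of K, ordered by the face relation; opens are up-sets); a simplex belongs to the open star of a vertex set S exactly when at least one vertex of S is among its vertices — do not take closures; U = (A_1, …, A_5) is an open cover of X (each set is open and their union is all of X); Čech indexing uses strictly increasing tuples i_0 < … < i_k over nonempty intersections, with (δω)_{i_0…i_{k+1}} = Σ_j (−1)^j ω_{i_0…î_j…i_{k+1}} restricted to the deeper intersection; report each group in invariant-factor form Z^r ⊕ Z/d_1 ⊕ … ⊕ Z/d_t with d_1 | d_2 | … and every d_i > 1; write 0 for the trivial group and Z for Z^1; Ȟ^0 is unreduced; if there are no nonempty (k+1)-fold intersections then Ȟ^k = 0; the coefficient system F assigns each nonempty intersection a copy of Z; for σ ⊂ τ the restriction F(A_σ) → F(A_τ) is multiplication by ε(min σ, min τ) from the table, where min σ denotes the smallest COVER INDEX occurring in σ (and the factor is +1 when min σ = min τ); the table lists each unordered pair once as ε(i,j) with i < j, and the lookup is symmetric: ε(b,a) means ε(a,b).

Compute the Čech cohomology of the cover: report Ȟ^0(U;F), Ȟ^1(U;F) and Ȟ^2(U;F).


Ȟ^0 = Z; Ȟ^1 = Z; Ȟ^2 = 0

intersection data:
  A1={{p2},{p4},{p1,p2},{p1,p4},{p2,p3},{p2,p5},{p3,p4},{p4,p5},{p1,p2,p3},{p1,p2,p5},{p1,p4,p5}} A2={{p3},{p1,p3},{p2,p3},{p3,p4},{p3,p5},{p3,p6},{p1,p2,p3},{p1,p3,p6},{p3,p5,p6}} A3={{p6},{p1,p6},{p3,p6},{p5,p6},{p1,p3,p6},{p3,p5,p6}} A4={{p5},{p1,p5},{p2,p5},{p3,p5},{p4,p5},{p5,p6},{p1,p2,p5},{p1,p4,p5},{p3,p5,p6}} A5={{p1},{p1,p2},{p1,p3},{p1,p4},{p1,p5},{p1,p6},{p1,p2,p3},{p1,p2,p5},{p1,p3,p6},{p1,p4,p5}}
  A12={{p2,p3},{p3,p4},{p1,p2,p3}} A14={{p2,p5},{p4,p5},{p1,p2,p5},{p1,p4,p5}} A15={{p1,p2},{p1,p4},{p1,p2,p3},{p1,p2,p5},{p1,p4,p5}} A23={{p3,p6},{p1,p3,p6},{p3,p5,p6}} A24={{p3,p5},{p3,p5,p6}} A25={{p1,p3},{p1,p2,p3},{p1,p3,p6}} A34={{p5,p6},{p3,p5,p6}} A35={{p1,p6},{p1,p3,p6}} A45={{p1,p5},{p1,p2,p5},{p1,p4,p5}}
  A125={{p1,p2,p3}} A145={{p1,p2,p5},{p1,p4,p5}} A234={{p3,p5,p6}} A235={{p1,p3,p6}}
C dims 5,9,4; δ0: rk 4, SNF 1^4; δ1: rk 4, SNF 1^4
Ȟ^0 = (5 − 4) − 0 = 1, so Ȟ^0 ≅ Z
Ȟ^1 = (9 − 4) − 4 = 1, so Ȟ^1 ≅ Z
Ȟ^2 = (4 − 0) − 4 = 0, so Ȟ^2 ≅ 0


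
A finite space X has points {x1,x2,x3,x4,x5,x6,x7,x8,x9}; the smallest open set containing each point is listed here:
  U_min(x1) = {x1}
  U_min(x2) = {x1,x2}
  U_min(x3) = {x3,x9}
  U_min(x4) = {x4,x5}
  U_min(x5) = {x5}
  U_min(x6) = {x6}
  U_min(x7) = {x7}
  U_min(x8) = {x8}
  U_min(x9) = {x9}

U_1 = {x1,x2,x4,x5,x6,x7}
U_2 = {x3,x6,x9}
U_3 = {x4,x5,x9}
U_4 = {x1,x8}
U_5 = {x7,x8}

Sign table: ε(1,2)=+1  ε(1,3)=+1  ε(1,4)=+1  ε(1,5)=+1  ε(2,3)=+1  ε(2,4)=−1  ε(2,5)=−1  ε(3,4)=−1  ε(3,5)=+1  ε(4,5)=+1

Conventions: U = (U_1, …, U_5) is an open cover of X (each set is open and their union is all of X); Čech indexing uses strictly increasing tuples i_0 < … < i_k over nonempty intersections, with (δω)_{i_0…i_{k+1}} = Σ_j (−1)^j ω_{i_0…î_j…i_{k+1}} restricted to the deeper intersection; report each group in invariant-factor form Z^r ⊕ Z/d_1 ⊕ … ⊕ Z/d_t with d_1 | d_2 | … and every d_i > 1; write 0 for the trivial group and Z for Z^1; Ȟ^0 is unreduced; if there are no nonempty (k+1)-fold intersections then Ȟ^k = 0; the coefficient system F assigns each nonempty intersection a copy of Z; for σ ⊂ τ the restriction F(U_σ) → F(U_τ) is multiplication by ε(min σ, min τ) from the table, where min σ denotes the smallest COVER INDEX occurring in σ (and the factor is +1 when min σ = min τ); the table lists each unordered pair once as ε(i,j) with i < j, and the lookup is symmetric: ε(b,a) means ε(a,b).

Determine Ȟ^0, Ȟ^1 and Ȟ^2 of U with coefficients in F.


Ȟ^0 = Z, Ȟ^1 = Z^2 and Ȟ^2 = 0

nonempty intersections:
  U12={x6} U13={x4,x5} U14={x1} U15={x7} U23={x9} U45={x8}
C dims 5,6; δ0: rk 4, SNF 1^4
Ȟ^0: (5−4)−0=1 ⇒ Z
Ȟ^1: (6−0)−4=2 ⇒ Z^2
Ȟ^2: (0−0)−0=0 ⇒ 0


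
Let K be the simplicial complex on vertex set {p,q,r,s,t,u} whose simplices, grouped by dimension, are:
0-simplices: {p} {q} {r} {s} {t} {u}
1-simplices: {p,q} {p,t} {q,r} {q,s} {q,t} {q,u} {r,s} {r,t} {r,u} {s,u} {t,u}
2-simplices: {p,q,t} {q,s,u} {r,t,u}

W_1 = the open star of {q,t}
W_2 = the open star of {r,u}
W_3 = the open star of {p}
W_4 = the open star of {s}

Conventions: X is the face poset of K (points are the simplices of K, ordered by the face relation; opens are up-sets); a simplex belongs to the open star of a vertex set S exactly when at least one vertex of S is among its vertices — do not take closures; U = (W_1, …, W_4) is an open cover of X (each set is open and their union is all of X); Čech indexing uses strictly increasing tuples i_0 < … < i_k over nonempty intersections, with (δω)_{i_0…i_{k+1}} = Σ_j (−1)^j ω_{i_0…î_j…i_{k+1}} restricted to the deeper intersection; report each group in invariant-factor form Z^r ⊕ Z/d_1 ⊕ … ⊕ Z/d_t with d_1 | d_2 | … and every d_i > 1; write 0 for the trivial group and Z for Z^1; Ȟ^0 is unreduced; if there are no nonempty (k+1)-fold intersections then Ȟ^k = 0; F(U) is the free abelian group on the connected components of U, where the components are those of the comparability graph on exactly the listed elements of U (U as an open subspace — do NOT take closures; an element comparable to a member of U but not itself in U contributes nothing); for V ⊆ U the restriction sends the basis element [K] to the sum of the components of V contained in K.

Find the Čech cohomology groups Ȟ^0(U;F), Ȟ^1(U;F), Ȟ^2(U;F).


Ȟ^0(U;F) ≅ Z; Ȟ^1(U;F) ≅ Z^3; Ȟ^2(U;F) ≅ 0

nerve of the cover:
  W1={{q},{t},{p,q},{p,t},{q,r},{q,s},{q,t},{q,u},{r,t},{t,u},{p,q,t},{q,s,u},{r,t,u}} W2={{r},{u},{q,r},{q,u},{r,s},{r,t},{r,u},{s,u},{t,u},{q,s,u},{r,t,u}} W3={{p},{p,q},{p,t},{p,q,t}} W4={{s},{q,s},{r,s},{s,u},{q,s,u}}
  W12={{q,r},{q,u},{r,t},{t,u},{q,s,u},{r,t,u}} W13={{p,q},{p,t},{p,q,t}} W14={{q,s},{q,s,u}} W24={{r,s},{s,u},{q,s,u}}
  W124={{q,s,u}}
components per intersection:
  W1: {{q},{t},{p,q},{p,t},{q,r},{q,s},{q,t},{q,u},{r,t},{t,u},{p,q,t},{q,s,u},{r,t,u}}
  W2: {{r},{u},{q,r},{q,u},{r,s},{r,t},{r,u},{s,u},{t,u},{q,s,u},{r,t,u}}
  W3: {{p},{p,q},{p,t},{p,q,t}}
  W4: {{s},{q,s},{r,s},{s,u},{q,s,u}}
  W12: {{q,r}} {{q,u},{q,s,u}} {{r,t},{t,u},{r,t,u}}
  W13: {{p,q},{p,t},{p,q,t}}
  W14: {{q,s},{q,s,u}}
  W24: {{r,s}} {{s,u},{q,s,u}}
  W124: {{q,s,u}}
C dims 4,7,1; δ0: rk 3, SNF 1^3; δ1: rk 1, SNF 1^1
Ȟ^0 = (4 − 3) − 0 = 1, so Ȟ^0 ≅ Z
Ȟ^1 = (7 − 1) − 3 = 3, so Ȟ^1 ≅ Z^3
Ȟ^2 = (1 − 0) − 1 = 0, so Ȟ^2 ≅ 0


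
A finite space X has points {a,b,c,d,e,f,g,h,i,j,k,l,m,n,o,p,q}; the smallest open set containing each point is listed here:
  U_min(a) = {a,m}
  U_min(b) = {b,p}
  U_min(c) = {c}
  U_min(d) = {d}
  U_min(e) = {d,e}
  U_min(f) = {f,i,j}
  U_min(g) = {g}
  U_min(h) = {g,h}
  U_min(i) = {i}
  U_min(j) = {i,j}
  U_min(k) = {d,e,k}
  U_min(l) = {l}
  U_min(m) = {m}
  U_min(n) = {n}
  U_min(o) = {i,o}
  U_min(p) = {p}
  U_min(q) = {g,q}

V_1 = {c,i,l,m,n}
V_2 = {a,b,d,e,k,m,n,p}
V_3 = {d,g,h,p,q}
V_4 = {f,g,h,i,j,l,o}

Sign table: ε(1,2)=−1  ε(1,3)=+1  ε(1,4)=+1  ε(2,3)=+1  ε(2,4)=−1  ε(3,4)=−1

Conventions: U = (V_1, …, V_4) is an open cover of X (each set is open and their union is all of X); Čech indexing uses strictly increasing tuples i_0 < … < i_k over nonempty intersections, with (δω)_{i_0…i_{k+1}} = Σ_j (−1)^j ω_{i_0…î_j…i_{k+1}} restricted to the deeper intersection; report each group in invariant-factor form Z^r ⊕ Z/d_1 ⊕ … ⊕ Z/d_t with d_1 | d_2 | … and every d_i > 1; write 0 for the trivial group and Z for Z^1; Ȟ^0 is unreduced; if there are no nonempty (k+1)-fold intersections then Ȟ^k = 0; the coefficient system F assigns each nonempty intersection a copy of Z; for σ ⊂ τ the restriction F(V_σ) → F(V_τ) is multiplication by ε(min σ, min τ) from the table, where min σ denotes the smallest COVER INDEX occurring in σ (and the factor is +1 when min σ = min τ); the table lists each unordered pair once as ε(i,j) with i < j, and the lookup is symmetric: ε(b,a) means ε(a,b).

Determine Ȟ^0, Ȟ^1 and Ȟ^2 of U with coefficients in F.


Ȟ^0 ≅ Z, Ȟ^1 ≅ Z, Ȟ^2 ≅ 0

nonempty intersections:
  V12={m,n} V14={i,l} V23={d,p} V34={g,h}
C dims 4,4; δ0: rk 3, SNF 1^3
Ȟ^0: (4−3)−0=1 ⇒ Z
Ȟ^1: (4−0)−3=1 ⇒ Z
Ȟ^2: (0−0)−0=0 ⇒ 0


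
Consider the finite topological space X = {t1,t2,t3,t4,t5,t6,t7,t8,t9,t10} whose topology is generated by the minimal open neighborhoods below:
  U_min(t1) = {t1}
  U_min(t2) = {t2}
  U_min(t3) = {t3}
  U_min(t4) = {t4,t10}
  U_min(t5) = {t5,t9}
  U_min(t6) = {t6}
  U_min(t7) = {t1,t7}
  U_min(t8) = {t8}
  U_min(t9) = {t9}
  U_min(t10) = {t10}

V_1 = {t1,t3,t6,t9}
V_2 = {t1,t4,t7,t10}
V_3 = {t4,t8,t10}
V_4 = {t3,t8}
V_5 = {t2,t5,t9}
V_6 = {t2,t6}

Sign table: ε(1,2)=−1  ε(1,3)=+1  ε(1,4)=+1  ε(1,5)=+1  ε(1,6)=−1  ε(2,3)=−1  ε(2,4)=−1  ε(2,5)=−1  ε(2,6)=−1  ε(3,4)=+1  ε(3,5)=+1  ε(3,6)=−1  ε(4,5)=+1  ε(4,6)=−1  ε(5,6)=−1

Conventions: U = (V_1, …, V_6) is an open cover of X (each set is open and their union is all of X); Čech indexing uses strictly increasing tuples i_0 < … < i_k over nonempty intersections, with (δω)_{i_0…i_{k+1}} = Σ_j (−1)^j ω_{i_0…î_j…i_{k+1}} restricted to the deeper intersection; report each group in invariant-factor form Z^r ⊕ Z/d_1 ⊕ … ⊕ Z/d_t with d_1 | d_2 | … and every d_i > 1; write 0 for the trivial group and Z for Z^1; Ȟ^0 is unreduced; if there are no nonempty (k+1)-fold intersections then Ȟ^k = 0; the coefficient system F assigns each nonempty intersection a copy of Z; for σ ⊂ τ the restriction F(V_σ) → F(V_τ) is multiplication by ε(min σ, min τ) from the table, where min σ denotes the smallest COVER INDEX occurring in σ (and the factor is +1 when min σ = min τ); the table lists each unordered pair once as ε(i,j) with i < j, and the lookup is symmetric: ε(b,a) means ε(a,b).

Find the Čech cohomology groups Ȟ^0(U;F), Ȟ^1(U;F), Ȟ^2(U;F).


cover nerve:
  V12={t1} V14={t3} V15={t9} V16={t6} V23={t4,t10} V34={t8} V56={t2}
C dims 6,7; δ0: rk 5, SNF 1^5
Ȟ^0: (6−5)−0=1 ⇒ Z
Ȟ^1: (7−0)−5=2 ⇒ Z^2
Ȟ^2: (0−0)−0=0 ⇒ 0

Ȟ^0 ≅ Z, Ȟ^1 ≅ Z^2 and Ȟ^2 ≅ 0


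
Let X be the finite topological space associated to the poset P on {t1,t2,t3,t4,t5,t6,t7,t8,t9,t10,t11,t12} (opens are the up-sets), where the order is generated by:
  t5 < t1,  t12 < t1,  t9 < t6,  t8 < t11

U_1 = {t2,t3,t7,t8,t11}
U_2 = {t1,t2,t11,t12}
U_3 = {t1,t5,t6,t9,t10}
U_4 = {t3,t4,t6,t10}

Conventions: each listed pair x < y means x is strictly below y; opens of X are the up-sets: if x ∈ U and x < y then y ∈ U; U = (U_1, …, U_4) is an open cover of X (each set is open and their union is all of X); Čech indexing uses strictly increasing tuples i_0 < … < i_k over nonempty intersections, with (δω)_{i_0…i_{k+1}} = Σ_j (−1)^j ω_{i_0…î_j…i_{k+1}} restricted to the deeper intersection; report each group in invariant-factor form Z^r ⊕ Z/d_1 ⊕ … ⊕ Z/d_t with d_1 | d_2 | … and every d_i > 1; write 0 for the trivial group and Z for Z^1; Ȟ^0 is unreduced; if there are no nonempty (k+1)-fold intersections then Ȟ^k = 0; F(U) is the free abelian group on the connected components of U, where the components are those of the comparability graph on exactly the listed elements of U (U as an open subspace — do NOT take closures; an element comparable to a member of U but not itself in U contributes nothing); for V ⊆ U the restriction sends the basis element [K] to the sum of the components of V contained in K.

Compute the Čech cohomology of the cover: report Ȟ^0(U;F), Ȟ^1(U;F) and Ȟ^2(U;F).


nonempty intersections:
  U12={t2,t11} U14={t3} U23={t1} U34={t6,t10}
components per intersection:
  U1: {t2} {t3} {t7} {t8,t11}
  U2: {t1,t12} {t2} {t11}
  U3: {t1,t5} {t6,t9} {t10}
  U4: {t3} {t4} {t6} {t10}
  U12: {t2} {t11}
  U14: {t3}
  U23: {t1}
  U34: {t6} {t10}
C dims 14,6; δ0: rk 6, SNF 1^6
Ȟ^0: (14−6)−0=8 ⇒ Z^8
Ȟ^1: (6−0)−6=0 ⇒ 0
Ȟ^2: (0−0)−0=0 ⇒ 0

Ȟ^0 ≅ Z^8, Ȟ^1 ≅ 0 and Ȟ^2 ≅ 0


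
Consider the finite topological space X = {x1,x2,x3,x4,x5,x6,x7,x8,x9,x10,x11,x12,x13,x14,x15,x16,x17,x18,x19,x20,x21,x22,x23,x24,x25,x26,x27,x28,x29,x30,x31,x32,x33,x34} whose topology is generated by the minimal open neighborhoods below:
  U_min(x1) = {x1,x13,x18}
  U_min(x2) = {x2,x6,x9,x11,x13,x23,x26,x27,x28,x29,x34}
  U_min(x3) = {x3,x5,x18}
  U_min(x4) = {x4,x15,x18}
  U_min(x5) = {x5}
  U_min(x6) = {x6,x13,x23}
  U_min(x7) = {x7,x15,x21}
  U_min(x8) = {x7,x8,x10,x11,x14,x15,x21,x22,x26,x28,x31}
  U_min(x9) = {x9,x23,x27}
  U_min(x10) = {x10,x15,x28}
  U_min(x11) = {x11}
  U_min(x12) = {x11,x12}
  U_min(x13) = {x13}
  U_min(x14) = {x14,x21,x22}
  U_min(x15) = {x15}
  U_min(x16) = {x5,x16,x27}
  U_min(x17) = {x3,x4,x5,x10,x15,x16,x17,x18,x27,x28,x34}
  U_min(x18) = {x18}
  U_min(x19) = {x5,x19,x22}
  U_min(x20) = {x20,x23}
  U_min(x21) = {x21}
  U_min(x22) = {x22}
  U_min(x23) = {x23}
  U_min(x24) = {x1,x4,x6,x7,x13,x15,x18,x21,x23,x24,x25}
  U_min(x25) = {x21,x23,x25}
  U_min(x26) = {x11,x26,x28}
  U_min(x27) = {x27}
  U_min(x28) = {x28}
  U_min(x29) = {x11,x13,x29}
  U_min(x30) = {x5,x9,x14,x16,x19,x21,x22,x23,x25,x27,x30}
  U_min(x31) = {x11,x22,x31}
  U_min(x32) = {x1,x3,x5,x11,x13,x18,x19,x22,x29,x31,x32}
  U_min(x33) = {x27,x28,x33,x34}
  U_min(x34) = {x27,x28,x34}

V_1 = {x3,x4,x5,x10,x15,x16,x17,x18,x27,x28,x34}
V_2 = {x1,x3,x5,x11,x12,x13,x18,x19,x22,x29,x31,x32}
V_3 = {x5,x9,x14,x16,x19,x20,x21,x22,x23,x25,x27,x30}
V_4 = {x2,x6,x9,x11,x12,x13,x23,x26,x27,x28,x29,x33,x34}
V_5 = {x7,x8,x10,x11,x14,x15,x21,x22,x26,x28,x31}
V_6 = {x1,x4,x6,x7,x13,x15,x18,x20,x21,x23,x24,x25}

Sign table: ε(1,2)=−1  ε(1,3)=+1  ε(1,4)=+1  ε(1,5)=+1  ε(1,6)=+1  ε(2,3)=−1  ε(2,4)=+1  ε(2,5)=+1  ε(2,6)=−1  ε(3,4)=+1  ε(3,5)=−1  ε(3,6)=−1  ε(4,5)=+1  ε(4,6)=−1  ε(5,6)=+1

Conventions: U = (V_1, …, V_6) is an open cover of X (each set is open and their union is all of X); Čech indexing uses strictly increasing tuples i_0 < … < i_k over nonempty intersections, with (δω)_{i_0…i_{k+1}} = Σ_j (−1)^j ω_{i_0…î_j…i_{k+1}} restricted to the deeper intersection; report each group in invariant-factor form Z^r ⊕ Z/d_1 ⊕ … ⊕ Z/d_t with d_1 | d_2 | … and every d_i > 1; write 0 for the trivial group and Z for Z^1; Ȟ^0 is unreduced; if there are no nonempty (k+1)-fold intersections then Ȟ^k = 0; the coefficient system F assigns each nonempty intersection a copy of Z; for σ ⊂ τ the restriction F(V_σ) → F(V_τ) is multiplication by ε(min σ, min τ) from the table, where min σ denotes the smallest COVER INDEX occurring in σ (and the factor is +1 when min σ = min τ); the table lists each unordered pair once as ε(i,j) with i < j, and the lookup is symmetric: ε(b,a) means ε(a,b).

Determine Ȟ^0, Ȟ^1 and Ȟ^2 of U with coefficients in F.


nonempty overlaps:
  V12={x3,x5,x18} V13={x5,x16,x27} V14={x27,x28,x34} V15={x10,x15,x28} V16={x4,x15,x18} V23={x5,x19,x22} V24={x11,x12,x13,x29} V25={x11,x22,x31} V26={x1,x13,x18} V34={x9,x23,x27} V35={x14,x21,x22} V36={x20,x21,x23,x25} V45={x11,x26,x28} V46={x6,x13,x23} V56={x7,x15,x21}
  V123={x5} V126={x18} V134={x27} V145={x28} V156={x15} V235={x22} V245={x11} V246={x13} V346={x23} V356={x21}
C dims 6,15,10; δ0: rk 6, SNF 1^5·2; δ1: rk 9, SNF 1^9
degree 0: 6−6−0 = 0 → Ȟ^0 ≅ 0
degree 1: 15−9−6 = 0 plus torsion [2] → Ȟ^1 ≅ Z/2
degree 2: 10−0−9 = 1 → Ȟ^2 ≅ Z

Ȟ^0 = 0, Ȟ^1 = Z/2 and Ȟ^2 = Z


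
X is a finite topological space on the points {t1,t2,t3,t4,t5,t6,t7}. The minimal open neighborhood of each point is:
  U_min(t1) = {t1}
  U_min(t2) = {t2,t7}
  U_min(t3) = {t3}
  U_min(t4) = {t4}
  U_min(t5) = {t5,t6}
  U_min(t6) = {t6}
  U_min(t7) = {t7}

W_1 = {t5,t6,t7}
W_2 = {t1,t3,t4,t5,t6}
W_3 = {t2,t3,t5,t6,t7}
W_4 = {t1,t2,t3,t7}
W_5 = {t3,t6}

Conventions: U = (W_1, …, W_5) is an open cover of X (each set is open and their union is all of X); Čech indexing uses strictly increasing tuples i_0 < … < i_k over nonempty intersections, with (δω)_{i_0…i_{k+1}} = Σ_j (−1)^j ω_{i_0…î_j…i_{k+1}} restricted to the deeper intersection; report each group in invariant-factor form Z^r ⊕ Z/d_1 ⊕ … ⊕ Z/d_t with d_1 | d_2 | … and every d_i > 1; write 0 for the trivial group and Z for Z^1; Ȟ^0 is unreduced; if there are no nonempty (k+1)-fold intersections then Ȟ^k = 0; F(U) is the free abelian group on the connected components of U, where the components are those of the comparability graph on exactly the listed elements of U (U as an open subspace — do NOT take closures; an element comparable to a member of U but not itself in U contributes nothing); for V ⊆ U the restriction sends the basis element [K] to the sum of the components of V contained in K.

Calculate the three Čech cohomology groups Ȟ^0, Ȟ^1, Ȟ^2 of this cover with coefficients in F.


nerve simplices:
  W12={t5,t6} W13={t5,t6,t7} W14={t7} W15={t6} W23={t3,t5,t6} W24={t1,t3} W25={t3,t6} W34={t2,t3,t7} W35={t3,t6} W45={t3}
  W123={t5,t6} W125={t6} W134={t7} W135={t6} W234={t3} W235={t3,t6} W245={t3} W345={t3}
  W1235={t6} W2345={t3}
components per intersection:
  W1: {t5,t6} {t7}
  W2: {t1} {t3} {t4} {t5,t6}
  W3: {t2,t7} {t3} {t5,t6}
  W4: {t1} {t2,t7} {t3}
  W5: {t3} {t6}
  W12: {t5,t6}
  W13: {t5,t6} {t7}
  W14: {t7}
  W15: {t6}
  W23: {t3} {t5,t6}
  W24: {t1} {t3}
  W25: {t3} {t6}
  W34: {t2,t7} {t3}
  W35: {t3} {t6}
  W45: {t3}
  W123: {t5,t6}
  W125: {t6}
  W134: {t7}
  W135: {t6}
  W234: {t3}
  W235: {t3} {t6}
  W245: {t3}
  W345: {t3}
  W1235: {t6}
  W2345: {t3}
C dims 14,16,9,2; δ0: rk 9, SNF 1^9; δ1: rk 7, SNF 1^7; δ2: rk 2, SNF 1^2
degree 0: 14−9−0 = 5 → Ȟ^0 ≅ Z^5
degree 1: 16−7−9 = 0 → Ȟ^1 ≅ 0
degree 2: 9−2−7 = 0 → Ȟ^2 ≅ 0

Ȟ^0 = Z^5,  Ȟ^1 = 0,  Ȟ^2 = 0


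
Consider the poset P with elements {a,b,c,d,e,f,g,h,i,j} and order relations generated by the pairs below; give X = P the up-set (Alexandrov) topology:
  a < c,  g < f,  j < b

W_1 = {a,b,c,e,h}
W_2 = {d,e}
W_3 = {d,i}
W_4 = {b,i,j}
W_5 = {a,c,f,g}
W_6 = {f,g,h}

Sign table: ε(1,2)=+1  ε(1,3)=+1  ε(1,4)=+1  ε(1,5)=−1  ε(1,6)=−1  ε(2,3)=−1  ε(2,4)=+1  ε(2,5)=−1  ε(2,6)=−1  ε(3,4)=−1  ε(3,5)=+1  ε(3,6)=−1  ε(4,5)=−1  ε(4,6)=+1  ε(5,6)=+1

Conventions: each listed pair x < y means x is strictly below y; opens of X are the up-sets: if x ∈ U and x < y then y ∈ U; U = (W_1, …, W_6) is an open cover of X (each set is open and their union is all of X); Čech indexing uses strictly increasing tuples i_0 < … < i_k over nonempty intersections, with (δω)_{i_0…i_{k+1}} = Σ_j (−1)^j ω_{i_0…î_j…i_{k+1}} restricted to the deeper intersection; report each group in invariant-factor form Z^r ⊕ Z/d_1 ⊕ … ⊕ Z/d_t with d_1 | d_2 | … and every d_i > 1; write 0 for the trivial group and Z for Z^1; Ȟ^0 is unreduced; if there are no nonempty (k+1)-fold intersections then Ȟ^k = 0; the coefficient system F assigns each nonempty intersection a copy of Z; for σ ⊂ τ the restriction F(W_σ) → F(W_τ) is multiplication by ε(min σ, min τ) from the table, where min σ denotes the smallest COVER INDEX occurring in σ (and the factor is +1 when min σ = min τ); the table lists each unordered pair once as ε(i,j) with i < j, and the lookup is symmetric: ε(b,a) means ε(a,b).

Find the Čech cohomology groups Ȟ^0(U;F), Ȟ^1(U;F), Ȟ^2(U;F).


Ȟ^0 = Z; Ȟ^1 = Z^2; Ȟ^2 = 0

intersection data:
  W12={e} W14={b} W15={a,c} W16={h} W23={d} W34={i} W56={f,g}
C dims 6,7; δ0: rk 5, SNF 1^5
Ȟ^0 = (6 − 5) − 0 = 1, so Ȟ^0 ≅ Z
Ȟ^1 = (7 − 0) − 5 = 2, so Ȟ^1 ≅ Z^2
Ȟ^2 = (0 − 0) − 0 = 0, so Ȟ^2 ≅ 0


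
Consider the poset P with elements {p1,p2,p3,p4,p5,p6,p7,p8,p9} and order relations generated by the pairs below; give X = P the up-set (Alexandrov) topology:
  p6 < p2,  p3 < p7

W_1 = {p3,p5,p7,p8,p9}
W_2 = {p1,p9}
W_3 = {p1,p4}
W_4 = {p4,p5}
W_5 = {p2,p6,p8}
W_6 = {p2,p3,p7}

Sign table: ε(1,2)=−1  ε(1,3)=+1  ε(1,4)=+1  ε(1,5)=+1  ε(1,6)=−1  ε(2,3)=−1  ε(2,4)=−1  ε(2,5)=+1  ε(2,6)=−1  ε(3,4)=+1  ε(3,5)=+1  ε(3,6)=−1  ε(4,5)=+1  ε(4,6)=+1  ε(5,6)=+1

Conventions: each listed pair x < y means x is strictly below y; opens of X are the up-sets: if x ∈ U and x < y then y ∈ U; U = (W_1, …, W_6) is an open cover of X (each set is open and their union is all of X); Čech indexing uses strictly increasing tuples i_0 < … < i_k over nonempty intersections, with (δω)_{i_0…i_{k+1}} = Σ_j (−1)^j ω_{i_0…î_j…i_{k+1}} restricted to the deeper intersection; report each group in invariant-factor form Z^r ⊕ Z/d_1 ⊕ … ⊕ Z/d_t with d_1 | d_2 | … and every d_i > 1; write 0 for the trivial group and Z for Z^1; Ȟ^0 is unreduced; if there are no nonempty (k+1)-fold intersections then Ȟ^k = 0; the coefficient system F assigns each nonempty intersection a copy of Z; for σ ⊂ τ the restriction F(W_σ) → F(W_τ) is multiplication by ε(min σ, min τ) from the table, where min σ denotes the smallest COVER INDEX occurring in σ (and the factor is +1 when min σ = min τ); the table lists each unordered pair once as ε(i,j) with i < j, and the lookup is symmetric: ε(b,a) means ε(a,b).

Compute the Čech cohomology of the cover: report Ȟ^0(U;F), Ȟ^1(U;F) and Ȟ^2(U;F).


Ȟ^0(U;F) ≅ 0,  Ȟ^1(U;F) ≅ Z ⊕ Z/2,  Ȟ^2(U;F) ≅ 0

nonempty overlaps:
  W12={p9} W14={p5} W15={p8} W16={p3,p7} W23={p1} W34={p4} W56={p2}
C dims 6,7; δ0: rk 6, SNF 1^5·2
degree 0: 6−6−0 = 0 → Ȟ^0 ≅ 0
degree 1: 7−0−6 = 1 plus torsion [2] → Ȟ^1 ≅ Z ⊕ Z/2
degree 2: 0−0−0 = 0 → Ȟ^2 ≅ 0


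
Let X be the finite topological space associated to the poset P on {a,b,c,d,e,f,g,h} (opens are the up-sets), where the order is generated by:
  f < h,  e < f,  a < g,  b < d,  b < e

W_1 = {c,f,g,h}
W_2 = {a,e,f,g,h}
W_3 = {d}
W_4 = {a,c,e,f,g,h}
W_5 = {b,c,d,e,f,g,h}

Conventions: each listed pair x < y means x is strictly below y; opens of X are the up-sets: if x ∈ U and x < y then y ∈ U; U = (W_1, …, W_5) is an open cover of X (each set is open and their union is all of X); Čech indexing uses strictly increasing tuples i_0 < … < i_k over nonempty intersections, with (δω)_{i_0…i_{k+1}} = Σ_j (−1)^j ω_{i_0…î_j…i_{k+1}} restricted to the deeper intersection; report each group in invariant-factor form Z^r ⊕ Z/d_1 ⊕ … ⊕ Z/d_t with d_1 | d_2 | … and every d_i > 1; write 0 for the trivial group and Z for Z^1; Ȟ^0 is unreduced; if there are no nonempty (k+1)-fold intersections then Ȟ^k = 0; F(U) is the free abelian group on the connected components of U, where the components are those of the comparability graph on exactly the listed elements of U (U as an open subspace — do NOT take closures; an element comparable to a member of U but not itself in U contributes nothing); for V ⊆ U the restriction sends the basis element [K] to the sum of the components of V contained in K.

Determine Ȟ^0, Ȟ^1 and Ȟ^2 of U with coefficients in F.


Ȟ^0 ≅ Z^3,  Ȟ^1 ≅ 0,  Ȟ^2 ≅ 0

nerve of the cover:
  W12={f,g,h} W14={c,f,g,h} W15={c,f,g,h} W24={a,e,f,g,h} W25={e,f,g,h} W35={d} W45={c,e,f,g,h}
  W124={f,g,h} W125={f,g,h} W145={c,f,g,h} W245={e,f,g,h}
  W1245={f,g,h}
components per intersection:
  W1: {c} {f,h} {g}
  W2: {a,g} {e,f,h}
  W3: {d}
  W4: {a,g} {c} {e,f,h}
  W5: {b,d,e,f,h} {c} {g}
  W12: {f,h} {g}
  W14: {c} {f,h} {g}
  W15: {c} {f,h} {g}
  W24: {a,g} {e,f,h}
  W25: {e,f,h} {g}
  W35: {d}
  W45: {c} {e,f,h} {g}
  W124: {f,h} {g}
  W125: {f,h} {g}
  W145: {c} {f,h} {g}
  W245: {e,f,h} {g}
  W1245: {f,h} {g}
C dims 12,16,9,2; δ0: rk 9, SNF 1^9; δ1: rk 7, SNF 1^7; δ2: rk 2, SNF 1^2
Ȟ^0 = (12 − 9) − 0 = 3, so Ȟ^0 ≅ Z^3
Ȟ^1 = (16 − 7) − 9 = 0, so Ȟ^1 ≅ 0
Ȟ^2 = (9 − 2) − 7 = 0, so Ȟ^2 ≅ 0


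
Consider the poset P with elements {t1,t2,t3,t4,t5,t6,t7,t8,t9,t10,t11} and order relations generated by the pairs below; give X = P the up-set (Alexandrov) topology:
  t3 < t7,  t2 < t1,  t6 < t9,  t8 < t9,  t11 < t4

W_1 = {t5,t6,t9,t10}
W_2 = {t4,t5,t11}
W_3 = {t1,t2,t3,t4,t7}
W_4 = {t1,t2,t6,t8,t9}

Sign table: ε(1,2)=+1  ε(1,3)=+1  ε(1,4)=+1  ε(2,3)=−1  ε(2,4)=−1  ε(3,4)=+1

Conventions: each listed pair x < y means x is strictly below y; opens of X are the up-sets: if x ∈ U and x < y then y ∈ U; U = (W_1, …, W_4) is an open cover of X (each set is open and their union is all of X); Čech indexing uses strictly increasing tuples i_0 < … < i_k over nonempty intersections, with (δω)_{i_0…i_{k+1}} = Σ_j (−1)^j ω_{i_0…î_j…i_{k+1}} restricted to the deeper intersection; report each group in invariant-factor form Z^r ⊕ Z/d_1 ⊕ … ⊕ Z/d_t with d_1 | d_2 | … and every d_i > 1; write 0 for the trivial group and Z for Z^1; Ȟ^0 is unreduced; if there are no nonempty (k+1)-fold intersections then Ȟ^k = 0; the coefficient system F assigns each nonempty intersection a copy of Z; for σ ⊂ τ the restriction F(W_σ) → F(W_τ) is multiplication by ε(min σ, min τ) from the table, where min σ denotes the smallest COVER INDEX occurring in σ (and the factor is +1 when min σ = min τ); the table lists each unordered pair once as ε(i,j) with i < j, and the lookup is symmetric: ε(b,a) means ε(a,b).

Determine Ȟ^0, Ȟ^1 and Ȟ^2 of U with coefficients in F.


nonempty intersections:
  W12={t5} W14={t6,t9} W23={t4} W34={t1,t2}
C dims 4,4; δ0: rk 4, SNF 1^3·2
Ȟ^0: (4−4)−0=0 ⇒ 0
Ȟ^1: (4−0)−4=0 plus torsion [2] ⇒ Z/2
Ȟ^2: (0−0)−0=0 ⇒ 0

Ȟ^0 ≅ 0; Ȟ^1 ≅ Z/2; Ȟ^2 ≅ 0


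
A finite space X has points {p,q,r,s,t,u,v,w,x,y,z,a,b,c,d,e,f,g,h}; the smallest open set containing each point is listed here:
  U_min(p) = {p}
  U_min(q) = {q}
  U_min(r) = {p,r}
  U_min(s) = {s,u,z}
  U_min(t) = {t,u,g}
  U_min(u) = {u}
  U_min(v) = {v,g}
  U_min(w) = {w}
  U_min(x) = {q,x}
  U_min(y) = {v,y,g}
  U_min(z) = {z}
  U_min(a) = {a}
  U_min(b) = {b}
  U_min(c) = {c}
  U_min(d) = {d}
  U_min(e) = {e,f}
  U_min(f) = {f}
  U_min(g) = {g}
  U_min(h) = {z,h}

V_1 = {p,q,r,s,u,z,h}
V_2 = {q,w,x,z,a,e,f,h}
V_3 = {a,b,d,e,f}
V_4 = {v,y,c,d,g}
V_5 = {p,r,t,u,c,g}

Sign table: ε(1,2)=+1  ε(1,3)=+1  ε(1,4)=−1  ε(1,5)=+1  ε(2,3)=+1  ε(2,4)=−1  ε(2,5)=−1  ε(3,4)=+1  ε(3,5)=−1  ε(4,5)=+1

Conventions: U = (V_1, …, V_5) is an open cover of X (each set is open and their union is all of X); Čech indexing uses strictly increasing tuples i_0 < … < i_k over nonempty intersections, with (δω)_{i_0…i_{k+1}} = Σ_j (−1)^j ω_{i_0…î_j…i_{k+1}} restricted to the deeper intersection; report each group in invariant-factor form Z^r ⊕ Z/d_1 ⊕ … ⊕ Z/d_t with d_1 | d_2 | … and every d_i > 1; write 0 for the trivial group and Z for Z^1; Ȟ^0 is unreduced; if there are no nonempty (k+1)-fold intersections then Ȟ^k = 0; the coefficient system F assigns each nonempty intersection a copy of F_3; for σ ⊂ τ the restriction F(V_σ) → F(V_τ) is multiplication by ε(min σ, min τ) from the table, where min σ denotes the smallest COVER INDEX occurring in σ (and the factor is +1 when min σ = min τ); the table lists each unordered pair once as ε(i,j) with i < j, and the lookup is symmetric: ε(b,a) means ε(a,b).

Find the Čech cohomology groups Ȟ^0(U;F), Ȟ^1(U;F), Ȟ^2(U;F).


nonempty overlaps:
  V12={q,z,h} V15={p,r,u} V23={a,e,f} V34={d} V45={c,g}
C dims 5,5; δ0: rk_F3 4
degree 0: 5−4−0 = 1 → Ȟ^0 ≅ Z/3
degree 1: 5−0−4 = 1 → Ȟ^1 ≅ Z/3
degree 2: 0−0−0 = 0 → Ȟ^2 ≅ 0

Ȟ^0 ≅ Z/3; Ȟ^1 ≅ Z/3; Ȟ^2 ≅ 0


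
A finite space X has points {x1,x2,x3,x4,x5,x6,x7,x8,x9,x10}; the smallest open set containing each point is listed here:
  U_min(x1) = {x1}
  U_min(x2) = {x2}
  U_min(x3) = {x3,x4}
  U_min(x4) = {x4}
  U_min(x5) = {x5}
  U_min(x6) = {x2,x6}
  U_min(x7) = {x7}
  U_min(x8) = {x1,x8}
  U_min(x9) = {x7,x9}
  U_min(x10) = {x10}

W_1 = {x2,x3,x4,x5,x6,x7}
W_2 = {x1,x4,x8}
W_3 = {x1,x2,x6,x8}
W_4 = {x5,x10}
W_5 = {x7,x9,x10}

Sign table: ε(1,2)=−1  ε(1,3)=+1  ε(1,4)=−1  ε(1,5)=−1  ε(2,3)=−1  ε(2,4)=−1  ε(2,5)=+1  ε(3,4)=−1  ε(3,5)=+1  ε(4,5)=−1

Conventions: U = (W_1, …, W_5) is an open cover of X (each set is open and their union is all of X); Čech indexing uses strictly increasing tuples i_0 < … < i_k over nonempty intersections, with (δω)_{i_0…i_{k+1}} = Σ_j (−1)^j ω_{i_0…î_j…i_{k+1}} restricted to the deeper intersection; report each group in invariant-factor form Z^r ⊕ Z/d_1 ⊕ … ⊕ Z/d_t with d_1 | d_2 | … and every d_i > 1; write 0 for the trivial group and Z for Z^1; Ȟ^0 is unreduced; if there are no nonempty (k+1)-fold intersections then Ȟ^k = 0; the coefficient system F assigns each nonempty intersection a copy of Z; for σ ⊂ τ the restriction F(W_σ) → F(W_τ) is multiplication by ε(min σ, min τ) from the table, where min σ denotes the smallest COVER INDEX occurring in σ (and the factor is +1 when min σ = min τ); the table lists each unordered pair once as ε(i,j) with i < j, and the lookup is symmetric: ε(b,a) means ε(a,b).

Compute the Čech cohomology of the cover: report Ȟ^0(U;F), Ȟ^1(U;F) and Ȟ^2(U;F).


Ȟ^0(U;F) ≅ 0; Ȟ^1(U;F) ≅ Z ⊕ Z/2; Ȟ^2(U;F) ≅ 0

intersection data:
  W12={x4} W13={x2,x6} W14={x5} W15={x7} W23={x1,x8} W45={x10}
C dims 5,6; δ0: rk 5, SNF 1^4·2
Ȟ^0 = (5 − 5) − 0 = 0, so Ȟ^0 ≅ 0
Ȟ^1 = (6 − 0) − 5 = 1 plus torsion [2], so Ȟ^1 ≅ Z ⊕ Z/2
Ȟ^2 = (0 − 0) − 0 = 0, so Ȟ^2 ≅ 0


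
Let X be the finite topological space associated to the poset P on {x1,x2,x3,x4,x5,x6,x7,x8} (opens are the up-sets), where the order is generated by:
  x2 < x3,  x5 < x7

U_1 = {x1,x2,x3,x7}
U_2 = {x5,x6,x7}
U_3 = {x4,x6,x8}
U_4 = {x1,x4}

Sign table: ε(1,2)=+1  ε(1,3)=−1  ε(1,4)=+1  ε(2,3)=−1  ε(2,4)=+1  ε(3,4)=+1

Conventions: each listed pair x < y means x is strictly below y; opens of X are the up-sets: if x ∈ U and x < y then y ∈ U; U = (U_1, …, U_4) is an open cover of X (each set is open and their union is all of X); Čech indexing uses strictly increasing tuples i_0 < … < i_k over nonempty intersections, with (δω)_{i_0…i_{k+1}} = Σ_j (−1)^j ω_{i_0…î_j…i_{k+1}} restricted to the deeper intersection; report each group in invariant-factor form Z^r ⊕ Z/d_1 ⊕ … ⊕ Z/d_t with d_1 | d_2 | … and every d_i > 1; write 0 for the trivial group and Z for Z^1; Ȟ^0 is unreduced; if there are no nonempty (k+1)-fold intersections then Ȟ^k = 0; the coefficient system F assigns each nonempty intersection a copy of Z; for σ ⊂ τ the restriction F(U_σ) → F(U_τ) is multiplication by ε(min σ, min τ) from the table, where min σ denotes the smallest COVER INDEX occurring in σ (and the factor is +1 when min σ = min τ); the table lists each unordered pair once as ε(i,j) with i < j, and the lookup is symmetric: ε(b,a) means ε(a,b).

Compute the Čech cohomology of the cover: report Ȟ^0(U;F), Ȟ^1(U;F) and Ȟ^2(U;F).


Ȟ^0 = 0, Ȟ^1 = Z/2, Ȟ^2 = 0

nonempty intersections:
  U12={x7} U14={x1} U23={x6} U34={x4}
C dims 4,4; δ0: rk 4, SNF 1^3·2
Ȟ^0: (4−4)−0=0 ⇒ 0
Ȟ^1: (4−0)−4=0 plus torsion [2] ⇒ Z/2
Ȟ^2: (0−0)−0=0 ⇒ 0


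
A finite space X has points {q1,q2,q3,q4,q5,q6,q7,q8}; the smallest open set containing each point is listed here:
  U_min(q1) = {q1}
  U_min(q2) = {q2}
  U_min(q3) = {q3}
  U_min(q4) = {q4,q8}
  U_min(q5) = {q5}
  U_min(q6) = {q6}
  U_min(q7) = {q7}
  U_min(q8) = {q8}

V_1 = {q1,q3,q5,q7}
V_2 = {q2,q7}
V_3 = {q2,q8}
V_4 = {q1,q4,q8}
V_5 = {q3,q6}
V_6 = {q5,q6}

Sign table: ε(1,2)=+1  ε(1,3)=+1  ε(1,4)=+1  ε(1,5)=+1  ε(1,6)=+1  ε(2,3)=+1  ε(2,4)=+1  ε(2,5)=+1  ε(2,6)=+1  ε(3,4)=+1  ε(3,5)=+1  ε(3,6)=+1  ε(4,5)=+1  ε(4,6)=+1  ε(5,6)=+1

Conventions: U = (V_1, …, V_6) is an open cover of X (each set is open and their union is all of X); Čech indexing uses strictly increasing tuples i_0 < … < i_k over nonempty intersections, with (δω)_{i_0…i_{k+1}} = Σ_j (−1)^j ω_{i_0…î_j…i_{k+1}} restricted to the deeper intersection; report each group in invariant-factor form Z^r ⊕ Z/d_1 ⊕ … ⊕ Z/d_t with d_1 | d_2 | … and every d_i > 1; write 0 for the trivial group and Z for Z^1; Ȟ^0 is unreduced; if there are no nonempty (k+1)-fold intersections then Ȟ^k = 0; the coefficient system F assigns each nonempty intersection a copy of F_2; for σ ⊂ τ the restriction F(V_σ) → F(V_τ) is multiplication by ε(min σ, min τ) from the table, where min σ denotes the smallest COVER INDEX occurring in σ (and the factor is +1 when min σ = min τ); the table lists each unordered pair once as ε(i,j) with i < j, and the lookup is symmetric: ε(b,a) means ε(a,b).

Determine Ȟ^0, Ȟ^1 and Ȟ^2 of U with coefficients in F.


Ȟ^0 = Z/2,  Ȟ^1 = Z/2 ⊕ Z/2,  Ȟ^2 = 0

nerve of the cover:
  V12={q7} V14={q1} V15={q3} V16={q5} V23={q2} V34={q8} V56={q6}
C dims 6,7; δ0: rk_F2 5
Ȟ^0 = (6 − 5) − 0 = 1, so Ȟ^0 ≅ Z/2
Ȟ^1 = (7 − 0) − 5 = 2, so Ȟ^1 ≅ Z/2 ⊕ Z/2
Ȟ^2 = (0 − 0) − 0 = 0, so Ȟ^2 ≅ 0


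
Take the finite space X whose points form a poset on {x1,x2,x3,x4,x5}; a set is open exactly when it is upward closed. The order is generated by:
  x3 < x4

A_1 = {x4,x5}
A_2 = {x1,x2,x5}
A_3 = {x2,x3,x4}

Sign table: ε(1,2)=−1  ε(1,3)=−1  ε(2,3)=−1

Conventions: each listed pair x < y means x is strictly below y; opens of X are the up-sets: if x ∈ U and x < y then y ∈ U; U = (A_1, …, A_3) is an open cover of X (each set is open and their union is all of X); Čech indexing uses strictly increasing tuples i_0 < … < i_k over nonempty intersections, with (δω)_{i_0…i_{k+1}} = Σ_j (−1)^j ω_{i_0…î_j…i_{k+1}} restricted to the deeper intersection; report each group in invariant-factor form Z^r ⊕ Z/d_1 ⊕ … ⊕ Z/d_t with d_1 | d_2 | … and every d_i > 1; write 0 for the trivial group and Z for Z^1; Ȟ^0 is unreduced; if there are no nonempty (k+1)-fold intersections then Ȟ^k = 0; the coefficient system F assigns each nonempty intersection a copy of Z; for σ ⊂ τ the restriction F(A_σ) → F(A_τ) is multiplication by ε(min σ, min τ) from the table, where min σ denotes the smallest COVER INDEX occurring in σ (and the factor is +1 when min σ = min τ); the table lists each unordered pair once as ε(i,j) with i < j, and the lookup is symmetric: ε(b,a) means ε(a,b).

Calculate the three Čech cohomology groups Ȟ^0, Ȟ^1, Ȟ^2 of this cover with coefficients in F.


Ȟ^0 = 0,  Ȟ^1 = Z/2,  Ȟ^2 = 0

nonempty intersections:
  A12={x5} A13={x4} A23={x2}
C dims 3,3; δ0: rk 3, SNF 1^2·2
Ȟ^0: (3−3)−0=0 ⇒ 0
Ȟ^1: (3−0)−3=0 plus torsion [2] ⇒ Z/2
Ȟ^2: (0−0)−0=0 ⇒ 0


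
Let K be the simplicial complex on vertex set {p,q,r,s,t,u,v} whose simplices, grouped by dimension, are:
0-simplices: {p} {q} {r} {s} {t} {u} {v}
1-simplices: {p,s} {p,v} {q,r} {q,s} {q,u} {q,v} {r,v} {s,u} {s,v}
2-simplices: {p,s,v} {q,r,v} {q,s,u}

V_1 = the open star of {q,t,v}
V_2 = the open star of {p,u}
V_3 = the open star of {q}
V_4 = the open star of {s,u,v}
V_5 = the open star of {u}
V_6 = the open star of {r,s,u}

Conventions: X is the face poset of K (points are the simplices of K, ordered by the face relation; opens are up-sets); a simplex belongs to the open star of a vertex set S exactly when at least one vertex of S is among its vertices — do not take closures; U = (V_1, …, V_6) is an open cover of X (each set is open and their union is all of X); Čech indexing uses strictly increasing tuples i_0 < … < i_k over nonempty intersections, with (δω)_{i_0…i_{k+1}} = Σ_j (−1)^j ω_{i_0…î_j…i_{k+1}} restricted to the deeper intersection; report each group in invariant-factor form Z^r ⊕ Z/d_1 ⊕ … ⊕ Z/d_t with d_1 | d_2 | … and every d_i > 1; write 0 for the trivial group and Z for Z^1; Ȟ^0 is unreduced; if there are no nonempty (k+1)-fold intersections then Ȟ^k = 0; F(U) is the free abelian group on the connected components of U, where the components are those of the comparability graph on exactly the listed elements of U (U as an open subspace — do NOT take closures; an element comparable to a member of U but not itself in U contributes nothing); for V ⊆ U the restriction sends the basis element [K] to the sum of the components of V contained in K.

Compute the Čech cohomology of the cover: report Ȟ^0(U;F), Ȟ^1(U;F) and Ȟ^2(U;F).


nerve of the cover:
  V1={{q},{t},{v},{p,v},{q,r},{q,s},{q,u},{q,v},{r,v},{s,v},{p,s,v},{q,r,v},{q,s,u}} V2={{p},{u},{p,s},{p,v},{q,u},{s,u},{p,s,v},{q,s,u}} V3={{q},{q,r},{q,s},{q,u},{q,v},{q,r,v},{q,s,u}} V4={{s},{u},{v},{p,s},{p,v},{q,s},{q,u},{q,v},{r,v},{s,u},{s,v},{p,s,v},{q,r,v},{q,s,u}} V5={{u},{q,u},{s,u},{q,s,u}} V6={{r},{s},{u},{p,s},{q,r},{q,s},{q,u},{r,v},{s,u},{s,v},{p,s,v},{q,r,v},{q,s,u}}
  V12={{p,v},{q,u},{p,s,v},{q,s,u}} V13={{q},{q,r},{q,s},{q,u},{q,v},{q,r,v},{q,s,u}} V14={{v},{p,v},{q,s},{q,u},{q,v},{r,v},{s,v},{p,s,v},{q,r,v},{q,s,u}} V15={{q,u},{q,s,u}} V16={{q,r},{q,s},{q,u},{r,v},{s,v},{p,s,v},{q,r,v},{q,s,u}} V23={{q,u},{q,s,u}} V24={{u},{p,s},{p,v},{q,u},{s,u},{p,s,v},{q,s,u}} V25={{u},{q,u},{s,u},{q,s,u}} V26={{u},{p,s},{q,u},{s,u},{p,s,v},{q,s,u}} V34={{q,s},{q,u},{q,v},{q,r,v},{q,s,u}} V35={{q,u},{q,s,u}} V36={{q,r},{q,s},{q,u},{q,r,v},{q,s,u}} V45={{u},{q,u},{s,u},{q,s,u}} V46={{s},{u},{p,s},{q,s},{q,u},{r,v},{s,u},{s,v},{p,s,v},{q,r,v},{q,s,u}} V56={{u},{q,u},{s,u},{q,s,u}}
  V123={{q,u},{q,s,u}} V124={{p,v},{q,u},{p,s,v},{q,s,u}} V125={{q,u},{q,s,u}} V126={{q,u},{p,s,v},{q,s,u}} V134={{q,s},{q,u},{q,v},{q,r,v},{q,s,u}} V135={{q,u},{q,s,u}} V136={{q,r},{q,s},{q,u},{q,r,v},{q,s,u}} V145={{q,u},{q,s,u}} V146={{q,s},{q,u},{r,v},{s,v},{p,s,v},{q,r,v},{q,s,u}} V156={{q,u},{q,s,u}} V234={{q,u},{q,s,u}} V235={{q,u},{q,s,u}} V236={{q,u},{q,s,u}} V245={{u},{q,u},{s,u},{q,s,u}} V246={{u},{p,s},{q,u},{s,u},{p,s,v},{q,s,u}} V256={{u},{q,u},{s,u},{q,s,u}} V345={{q,u},{q,s,u}} V346={{q,s},{q,u},{q,r,v},{q,s,u}} V356={{q,u},{q,s,u}} V456={{u},{q,u},{s,u},{q,s,u}}
  V1234={{q,u},{q,s,u}} V1235={{q,u},{q,s,u}} V1236={{q,u},{q,s,u}} V1245={{q,u},{q,s,u}} V1246={{q,u},{p,s,v},{q,s,u}} V1256={{q,u},{q,s,u}} V1345={{q,u},{q,s,u}} V1346={{q,s},{q,u},{q,r,v},{q,s,u}} V1356={{q,u},{q,s,u}} V1456={{q,u},{q,s,u}} V2345={{q,u},{q,s,u}} V2346={{q,u},{q,s,u}} V2356={{q,u},{q,s,u}} V2456={{u},{q,u},{s,u},{q,s,u}} V3456={{q,u},{q,s,u}}
  V12345={{q,u},{q,s,u}} V12346={{q,u},{q,s,u}} V12356={{q,u},{q,s,u}} V12456={{q,u},{q,s,u}} V13456={{q,u},{q,s,u}} V23456={{q,u},{q,s,u}}
  V123456={{q,u},{q,s,u}}
components per intersection:
  V1: {{q},{v},{p,v},{q,r},{q,s},{q,u},{q,v},{r,v},{s,v},{p,s,v},{q,r,v},{q,s,u}} {{t}}
  V2: {{p},{p,s},{p,v},{p,s,v}} {{u},{q,u},{s,u},{q,s,u}}
  V3: {{q},{q,r},{q,s},{q,u},{q,v},{q,r,v},{q,s,u}}
  V4: {{s},{u},{v},{p,s},{p,v},{q,s},{q,u},{q,v},{r,v},{s,u},{s,v},{p,s,v},{q,r,v},{q,s,u}}
  V5: {{u},{q,u},{s,u},{q,s,u}}
  V6: {{r},{q,r},{r,v},{q,r,v}} {{s},{u},{p,s},{q,s},{q,u},{s,u},{s,v},{p,s,v},{q,s,u}}
  V12: {{p,v},{p,s,v}} {{q,u},{q,s,u}}
  V13: {{q},{q,r},{q,s},{q,u},{q,v},{q,r,v},{q,s,u}}
  V14: {{v},{p,v},{q,v},{r,v},{s,v},{p,s,v},{q,r,v}} {{q,s},{q,u},{q,s,u}}
  V15: {{q,u},{q,s,u}}
  V16: {{q,r},{r,v},{q,r,v}} {{q,s},{q,u},{q,s,u}} {{s,v},{p,s,v}}
  V23: {{q,u},{q,s,u}}
  V24: {{u},{q,u},{s,u},{q,s,u}} {{p,s},{p,v},{p,s,v}}
  V25: {{u},{q,u},{s,u},{q,s,u}}
  V26: {{u},{q,u},{s,u},{q,s,u}} {{p,s},{p,s,v}}
  V34: {{q,s},{q,u},{q,s,u}} {{q,v},{q,r,v}}
  V35: {{q,u},{q,s,u}}
  V36: {{q,r},{q,r,v}} {{q,s},{q,u},{q,s,u}}
  V45: {{u},{q,u},{s,u},{q,s,u}}
  V46: {{s},{u},{p,s},{q,s},{q,u},{s,u},{s,v},{p,s,v},{q,s,u}} {{r,v},{q,r,v}}
  V56: {{u},{q,u},{s,u},{q,s,u}}
  V123: {{q,u},{q,s,u}}
  V124: {{p,v},{p,s,v}} {{q,u},{q,s,u}}
  V125: {{q,u},{q,s,u}}
  V126: {{q,u},{q,s,u}} {{p,s,v}}
  V134: {{q,s},{q,u},{q,s,u}} {{q,v},{q,r,v}}
  V135: {{q,u},{q,s,u}}
  V136: {{q,r},{q,r,v}} {{q,s},{q,u},{q,s,u}}
  V145: {{q,u},{q,s,u}}
  V146: {{q,s},{q,u},{q,s,u}} {{r,v},{q,r,v}} {{s,v},{p,s,v}}
  V156: {{q,u},{q,s,u}}
  V234: {{q,u},{q,s,u}}
  V235: {{q,u},{q,s,u}}
  V236: {{q,u},{q,s,u}}
  V245: {{u},{q,u},{s,u},{q,s,u}}
  V246: {{u},{q,u},{s,u},{q,s,u}} {{p,s},{p,s,v}}
  V256: {{u},{q,u},{s,u},{q,s,u}}
  V345: {{q,u},{q,s,u}}
  V346: {{q,s},{q,u},{q,s,u}} {{q,r,v}}
  V356: {{q,u},{q,s,u}}
  V456: {{u},{q,u},{s,u},{q,s,u}}
  V1234: {{q,u},{q,s,u}}
  V1235: {{q,u},{q,s,u}}
  V1236: {{q,u},{q,s,u}}
  V1245: {{q,u},{q,s,u}}
  V1246: {{q,u},{q,s,u}} {{p,s,v}}
  V1256: {{q,u},{q,s,u}}
  V1345: {{q,u},{q,s,u}}
  V1346: {{q,s},{q,u},{q,s,u}} {{q,r,v}}
  V1356: {{q,u},{q,s,u}}
  V1456: {{q,u},{q,s,u}}
  V2345: {{q,u},{q,s,u}}
  V2346: {{q,u},{q,s,u}}
  V2356: {{q,u},{q,s,u}}
  V2456: {{u},{q,u},{s,u},{q,s,u}}
  V3456: {{q,u},{q,s,u}}
  V12345: {{q,u},{q,s,u}}
  V12346: {{q,u},{q,s,u}}
  V12356: {{q,u},{q,s,u}}
  V12456: {{q,u},{q,s,u}}
  V13456: {{q,u},{q,s,u}}
  V23456: {{q,u},{q,s,u}}
  V123456: {{q,u},{q,s,u}}
C dims 9,24,28,17; δ0: rk 7, SNF 1^7; δ1: rk 16, SNF 1^16; δ2: rk 12, SNF 1^12
Ȟ^0 = (9 − 7) − 0 = 2, so Ȟ^0 ≅ Z^2
Ȟ^1 = (24 − 16) − 7 = 1, so Ȟ^1 ≅ Z
Ȟ^2 = (28 − 12) − 16 = 0, so Ȟ^2 ≅ 0

Ȟ^0(U;F) ≅ Z^2,  Ȟ^1(U;F) ≅ Z,  Ȟ^2(U;F) ≅ 0
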